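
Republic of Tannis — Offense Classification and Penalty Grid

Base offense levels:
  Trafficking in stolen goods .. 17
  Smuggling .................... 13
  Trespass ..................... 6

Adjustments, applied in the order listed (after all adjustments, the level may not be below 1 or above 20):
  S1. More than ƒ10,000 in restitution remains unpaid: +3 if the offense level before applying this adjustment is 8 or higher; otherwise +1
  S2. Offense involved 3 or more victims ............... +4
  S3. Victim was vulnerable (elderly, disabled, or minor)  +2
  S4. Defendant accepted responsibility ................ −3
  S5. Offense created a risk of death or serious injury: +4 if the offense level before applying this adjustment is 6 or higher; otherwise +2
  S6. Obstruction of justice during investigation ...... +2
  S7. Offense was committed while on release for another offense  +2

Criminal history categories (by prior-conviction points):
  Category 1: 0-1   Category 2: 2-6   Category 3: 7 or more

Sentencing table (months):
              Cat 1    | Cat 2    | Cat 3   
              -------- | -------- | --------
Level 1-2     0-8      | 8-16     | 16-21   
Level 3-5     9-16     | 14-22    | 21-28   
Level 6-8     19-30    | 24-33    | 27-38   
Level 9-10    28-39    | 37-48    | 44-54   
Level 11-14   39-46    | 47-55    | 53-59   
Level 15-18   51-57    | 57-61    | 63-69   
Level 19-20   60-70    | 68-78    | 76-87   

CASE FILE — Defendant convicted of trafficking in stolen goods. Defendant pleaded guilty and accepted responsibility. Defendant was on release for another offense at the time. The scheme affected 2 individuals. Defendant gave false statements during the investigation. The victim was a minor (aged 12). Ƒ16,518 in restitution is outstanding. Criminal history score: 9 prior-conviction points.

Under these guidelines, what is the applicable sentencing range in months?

76-87 months

Base offense level for trafficking in stolen goods: 17.
S1 applies (level before this adjustment is 17 ≥ 8, so +3): 17 + 3 = 20.
S2 does not apply.
S3 applies: 20 + 2 = 22.
S4 applies: 22 − 3 = 19.
S6 applies: 19 + 2 = 21.
S7 applies: 21 + 2 = 23.
Level 23 exceeds the maximum of 20; capped at 20.
Final offense level: 20.
Criminal history: 9 prior points → Category 3 (7+).
Level 20 falls in the 19-20 band.
Grid: Level 19-20 × Category 3 = 76-87 months.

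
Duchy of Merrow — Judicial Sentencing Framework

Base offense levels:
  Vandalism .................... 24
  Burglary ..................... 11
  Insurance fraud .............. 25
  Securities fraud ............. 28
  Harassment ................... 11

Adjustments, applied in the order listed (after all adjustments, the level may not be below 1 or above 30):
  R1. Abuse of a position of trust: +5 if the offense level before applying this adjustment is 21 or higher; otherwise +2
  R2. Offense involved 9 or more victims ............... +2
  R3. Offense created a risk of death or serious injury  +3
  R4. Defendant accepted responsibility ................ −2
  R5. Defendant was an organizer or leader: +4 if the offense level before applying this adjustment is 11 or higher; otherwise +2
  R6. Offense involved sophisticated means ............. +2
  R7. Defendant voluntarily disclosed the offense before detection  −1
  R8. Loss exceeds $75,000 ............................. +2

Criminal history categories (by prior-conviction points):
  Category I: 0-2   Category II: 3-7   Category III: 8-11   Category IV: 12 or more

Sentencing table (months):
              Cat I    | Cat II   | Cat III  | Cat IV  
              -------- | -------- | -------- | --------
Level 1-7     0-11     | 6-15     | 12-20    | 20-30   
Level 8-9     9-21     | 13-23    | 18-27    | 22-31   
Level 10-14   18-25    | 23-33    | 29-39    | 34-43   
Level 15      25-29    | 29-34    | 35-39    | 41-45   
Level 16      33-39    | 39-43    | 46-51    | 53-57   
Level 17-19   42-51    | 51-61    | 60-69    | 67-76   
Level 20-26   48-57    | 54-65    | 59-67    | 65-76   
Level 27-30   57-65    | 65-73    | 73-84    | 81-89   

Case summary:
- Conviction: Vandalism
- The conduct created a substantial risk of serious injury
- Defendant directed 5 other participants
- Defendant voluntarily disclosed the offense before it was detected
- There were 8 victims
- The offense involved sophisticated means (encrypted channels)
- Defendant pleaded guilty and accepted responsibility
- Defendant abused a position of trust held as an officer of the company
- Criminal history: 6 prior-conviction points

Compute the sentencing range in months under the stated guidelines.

65-73 months

Base offense level for vandalism: 24.
R1 applies (level before this adjustment is 24 ≥ 21, so +5): 24 + 5 = 29.
R3 applies: 29 + 3 = 32.
R4 applies: 32 − 2 = 30.
R5 applies (level before this adjustment is 30 ≥ 11, so +4): 30 + 4 = 34.
R6 applies: 34 + 2 = 36.
R7 applies: 36 − 1 = 35.
R8 does not apply.
Level 35 exceeds the maximum of 30; capped at 30.
Final offense level: 30.
Criminal history: 6 prior points → Category II (3-7).
Level 30 falls in the 27-30 band.
Grid: Level 27-30 × Category II = 65-73 months.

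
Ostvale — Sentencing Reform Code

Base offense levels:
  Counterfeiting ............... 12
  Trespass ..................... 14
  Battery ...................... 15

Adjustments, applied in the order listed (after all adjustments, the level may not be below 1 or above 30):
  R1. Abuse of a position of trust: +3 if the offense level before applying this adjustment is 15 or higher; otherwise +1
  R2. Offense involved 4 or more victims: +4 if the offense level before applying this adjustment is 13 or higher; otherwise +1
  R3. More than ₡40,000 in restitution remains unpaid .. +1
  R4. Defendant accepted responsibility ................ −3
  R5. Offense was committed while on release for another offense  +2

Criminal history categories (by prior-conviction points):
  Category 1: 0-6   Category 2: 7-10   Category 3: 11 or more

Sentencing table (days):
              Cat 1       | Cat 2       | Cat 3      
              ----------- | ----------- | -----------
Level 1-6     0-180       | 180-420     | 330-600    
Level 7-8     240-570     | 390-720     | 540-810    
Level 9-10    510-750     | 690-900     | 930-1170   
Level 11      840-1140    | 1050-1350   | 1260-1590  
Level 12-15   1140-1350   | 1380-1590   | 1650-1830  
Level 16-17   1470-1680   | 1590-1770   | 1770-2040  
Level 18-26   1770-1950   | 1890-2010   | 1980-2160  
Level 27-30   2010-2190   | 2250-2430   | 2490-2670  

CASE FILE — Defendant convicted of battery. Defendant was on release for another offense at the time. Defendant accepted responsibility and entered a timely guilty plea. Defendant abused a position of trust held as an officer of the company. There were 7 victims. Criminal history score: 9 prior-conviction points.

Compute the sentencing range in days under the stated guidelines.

Base offense level for battery: 15.
R1 applies (level before this adjustment is 15 ≥ 15, so +3): 15 + 3 = 18.
R2 applies (level before this adjustment is 18 ≥ 13, so +4): 18 + 4 = 22.
R4 applies: 22 − 3 = 19.
R5 applies: 19 + 2 = 21.
Final offense level: 21.
Criminal history: 9 prior points → Category 2 (7-10).
Level 21 falls in the 18-26 band.
Grid: Level 18-26 × Category 2 = 1890-2010 days.

1890-2010 days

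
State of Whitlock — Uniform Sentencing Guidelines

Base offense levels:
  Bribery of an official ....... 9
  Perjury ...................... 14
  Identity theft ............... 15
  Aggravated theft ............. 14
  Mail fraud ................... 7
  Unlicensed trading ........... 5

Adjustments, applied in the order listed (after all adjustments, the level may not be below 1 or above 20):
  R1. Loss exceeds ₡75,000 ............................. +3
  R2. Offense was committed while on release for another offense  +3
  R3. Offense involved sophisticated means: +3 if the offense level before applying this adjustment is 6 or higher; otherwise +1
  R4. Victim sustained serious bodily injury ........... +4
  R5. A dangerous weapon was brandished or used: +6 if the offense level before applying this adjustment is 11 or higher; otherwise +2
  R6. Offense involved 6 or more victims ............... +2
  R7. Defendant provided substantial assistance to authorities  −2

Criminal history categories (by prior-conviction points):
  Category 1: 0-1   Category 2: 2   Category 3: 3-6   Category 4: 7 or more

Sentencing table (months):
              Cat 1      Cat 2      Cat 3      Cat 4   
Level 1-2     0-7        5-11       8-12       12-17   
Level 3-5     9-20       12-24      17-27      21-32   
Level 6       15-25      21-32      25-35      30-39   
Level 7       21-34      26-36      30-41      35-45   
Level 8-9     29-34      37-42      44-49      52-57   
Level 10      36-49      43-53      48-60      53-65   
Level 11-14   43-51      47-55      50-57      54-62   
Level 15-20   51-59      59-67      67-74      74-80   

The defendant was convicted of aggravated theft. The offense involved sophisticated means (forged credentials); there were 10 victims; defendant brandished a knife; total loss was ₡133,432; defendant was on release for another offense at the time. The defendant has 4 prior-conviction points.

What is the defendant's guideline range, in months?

Base offense level for aggravated theft: 14.
R1 applies: 14 + 3 = 17.
R2 applies: 17 + 3 = 20.
R3 applies (level before this adjustment is 20 ≥ 6, so +3): 20 + 3 = 23.
R4 does not apply.
R5 applies (level before this adjustment is 23 ≥ 11, so +6): 23 + 6 = 29.
R6 applies: 29 + 2 = 31.
Level 31 exceeds the maximum of 20; capped at 20.
Final offense level: 20.
Criminal history: 4 prior points → Category 3 (3-6).
Level 20 falls in the 15-20 band.
Grid: Level 15-20 × Category 3 = 67-74 months.

67-74 months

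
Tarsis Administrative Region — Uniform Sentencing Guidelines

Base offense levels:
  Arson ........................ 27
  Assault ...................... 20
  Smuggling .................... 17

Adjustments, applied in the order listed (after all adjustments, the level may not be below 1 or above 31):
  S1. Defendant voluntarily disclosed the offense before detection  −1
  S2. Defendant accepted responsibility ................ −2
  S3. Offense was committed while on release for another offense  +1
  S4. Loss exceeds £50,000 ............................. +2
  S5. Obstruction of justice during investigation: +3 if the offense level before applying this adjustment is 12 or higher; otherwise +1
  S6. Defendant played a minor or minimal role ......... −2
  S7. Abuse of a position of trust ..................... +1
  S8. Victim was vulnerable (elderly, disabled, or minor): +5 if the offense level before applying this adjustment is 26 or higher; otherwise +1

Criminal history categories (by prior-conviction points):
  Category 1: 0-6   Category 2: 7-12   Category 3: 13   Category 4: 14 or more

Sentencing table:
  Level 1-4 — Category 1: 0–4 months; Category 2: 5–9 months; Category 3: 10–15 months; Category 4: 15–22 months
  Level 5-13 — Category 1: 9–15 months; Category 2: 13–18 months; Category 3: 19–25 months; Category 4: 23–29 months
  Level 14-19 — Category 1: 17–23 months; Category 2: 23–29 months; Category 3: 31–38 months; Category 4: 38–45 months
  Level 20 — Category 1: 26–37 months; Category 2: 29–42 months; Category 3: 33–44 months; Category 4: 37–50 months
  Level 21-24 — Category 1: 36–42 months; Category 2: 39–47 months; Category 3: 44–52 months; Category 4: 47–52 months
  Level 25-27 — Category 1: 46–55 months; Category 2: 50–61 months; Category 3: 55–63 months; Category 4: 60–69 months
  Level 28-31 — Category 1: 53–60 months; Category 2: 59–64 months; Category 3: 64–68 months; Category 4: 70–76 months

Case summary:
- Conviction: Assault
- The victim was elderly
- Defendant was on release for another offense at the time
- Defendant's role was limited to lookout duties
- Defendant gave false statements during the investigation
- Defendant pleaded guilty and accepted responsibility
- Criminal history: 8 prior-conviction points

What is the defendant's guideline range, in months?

Base offense level for assault: 20.
S1 does not apply.
S2 applies: 20 − 2 = 18.
S3 applies: 18 + 1 = 19.
S4 does not apply.
S5 applies (level before this adjustment is 19 ≥ 12, so +3): 19 + 3 = 22.
S6 applies: 22 − 2 = 20.
S8 applies (level before this adjustment is 20 < 26, so +1): 20 + 1 = 21.
Final offense level: 21.
Criminal history: 8 prior points → Category 2 (7-12).
Level 21 falls in the 21-24 band.
Grid: Level 21-24 × Category 2 = 39-47 months.

39-47 months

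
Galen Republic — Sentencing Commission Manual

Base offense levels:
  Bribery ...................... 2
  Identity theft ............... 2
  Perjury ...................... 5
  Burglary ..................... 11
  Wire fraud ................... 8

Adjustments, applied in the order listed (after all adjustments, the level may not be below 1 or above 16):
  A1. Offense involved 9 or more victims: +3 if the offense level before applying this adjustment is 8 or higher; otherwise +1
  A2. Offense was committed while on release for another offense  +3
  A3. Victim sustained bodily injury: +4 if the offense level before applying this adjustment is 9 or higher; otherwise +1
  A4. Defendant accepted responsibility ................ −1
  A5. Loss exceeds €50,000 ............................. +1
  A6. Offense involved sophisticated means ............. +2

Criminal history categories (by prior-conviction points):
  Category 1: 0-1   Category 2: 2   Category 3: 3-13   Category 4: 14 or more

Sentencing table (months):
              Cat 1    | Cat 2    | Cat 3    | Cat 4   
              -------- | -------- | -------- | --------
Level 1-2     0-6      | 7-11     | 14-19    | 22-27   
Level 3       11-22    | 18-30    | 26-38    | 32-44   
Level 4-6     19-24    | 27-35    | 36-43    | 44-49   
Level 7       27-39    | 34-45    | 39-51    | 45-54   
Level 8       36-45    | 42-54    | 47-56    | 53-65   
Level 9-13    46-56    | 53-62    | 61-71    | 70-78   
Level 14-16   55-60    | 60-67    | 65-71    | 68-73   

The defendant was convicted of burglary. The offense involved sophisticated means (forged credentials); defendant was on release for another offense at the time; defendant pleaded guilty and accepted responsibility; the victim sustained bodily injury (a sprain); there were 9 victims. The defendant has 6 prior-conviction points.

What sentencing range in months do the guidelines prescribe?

65-71 months

Base offense level for burglary: 11.
A1 applies (level before this adjustment is 11 ≥ 8, so +3): 11 + 3 = 14.
A2 applies: 14 + 3 = 17.
A3 applies (level before this adjustment is 17 ≥ 9, so +4): 17 + 4 = 21.
A4 applies: 21 − 1 = 20.
A6 applies: 20 + 2 = 22.
Level 22 exceeds the maximum of 16; capped at 16.
Final offense level: 16.
Criminal history: 6 prior points → Category 3 (3-13).
Level 16 falls in the 14-16 band.
Grid: Level 14-16 × Category 3 = 65-71 months.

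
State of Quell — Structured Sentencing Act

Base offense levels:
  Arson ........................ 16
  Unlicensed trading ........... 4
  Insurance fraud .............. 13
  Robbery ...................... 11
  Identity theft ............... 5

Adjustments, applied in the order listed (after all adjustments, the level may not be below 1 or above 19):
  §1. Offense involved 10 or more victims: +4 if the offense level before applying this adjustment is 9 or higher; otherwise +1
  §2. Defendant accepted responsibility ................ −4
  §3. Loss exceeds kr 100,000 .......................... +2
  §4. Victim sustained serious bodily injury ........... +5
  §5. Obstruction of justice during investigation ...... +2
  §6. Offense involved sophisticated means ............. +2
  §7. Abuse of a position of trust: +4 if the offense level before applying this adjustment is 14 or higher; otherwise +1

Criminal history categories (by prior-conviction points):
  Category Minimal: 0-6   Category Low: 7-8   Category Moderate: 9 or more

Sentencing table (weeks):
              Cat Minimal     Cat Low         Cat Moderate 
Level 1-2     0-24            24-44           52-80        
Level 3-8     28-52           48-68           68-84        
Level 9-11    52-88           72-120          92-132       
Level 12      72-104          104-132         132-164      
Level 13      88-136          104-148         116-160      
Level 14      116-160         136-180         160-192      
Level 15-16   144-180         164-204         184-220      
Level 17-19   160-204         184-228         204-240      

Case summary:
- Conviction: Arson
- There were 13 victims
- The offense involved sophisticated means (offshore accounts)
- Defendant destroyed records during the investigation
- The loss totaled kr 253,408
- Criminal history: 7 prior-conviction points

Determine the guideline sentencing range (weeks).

Base offense level for arson: 16.
§1 applies (level before this adjustment is 16 ≥ 9, so +4): 16 + 4 = 20.
§2 does not apply.
§3 applies: 20 + 2 = 22.
§5 applies: 22 + 2 = 24.
§6 applies: 24 + 2 = 26.
§7 does not apply.
Level 26 exceeds the maximum of 19; capped at 19.
Final offense level: 19.
Criminal history: 7 prior points → Category Low (7-8).
Level 19 falls in the 17-19 band.
Grid: Level 17-19 × Category Low = 184-228 weeks.

184-228 weeks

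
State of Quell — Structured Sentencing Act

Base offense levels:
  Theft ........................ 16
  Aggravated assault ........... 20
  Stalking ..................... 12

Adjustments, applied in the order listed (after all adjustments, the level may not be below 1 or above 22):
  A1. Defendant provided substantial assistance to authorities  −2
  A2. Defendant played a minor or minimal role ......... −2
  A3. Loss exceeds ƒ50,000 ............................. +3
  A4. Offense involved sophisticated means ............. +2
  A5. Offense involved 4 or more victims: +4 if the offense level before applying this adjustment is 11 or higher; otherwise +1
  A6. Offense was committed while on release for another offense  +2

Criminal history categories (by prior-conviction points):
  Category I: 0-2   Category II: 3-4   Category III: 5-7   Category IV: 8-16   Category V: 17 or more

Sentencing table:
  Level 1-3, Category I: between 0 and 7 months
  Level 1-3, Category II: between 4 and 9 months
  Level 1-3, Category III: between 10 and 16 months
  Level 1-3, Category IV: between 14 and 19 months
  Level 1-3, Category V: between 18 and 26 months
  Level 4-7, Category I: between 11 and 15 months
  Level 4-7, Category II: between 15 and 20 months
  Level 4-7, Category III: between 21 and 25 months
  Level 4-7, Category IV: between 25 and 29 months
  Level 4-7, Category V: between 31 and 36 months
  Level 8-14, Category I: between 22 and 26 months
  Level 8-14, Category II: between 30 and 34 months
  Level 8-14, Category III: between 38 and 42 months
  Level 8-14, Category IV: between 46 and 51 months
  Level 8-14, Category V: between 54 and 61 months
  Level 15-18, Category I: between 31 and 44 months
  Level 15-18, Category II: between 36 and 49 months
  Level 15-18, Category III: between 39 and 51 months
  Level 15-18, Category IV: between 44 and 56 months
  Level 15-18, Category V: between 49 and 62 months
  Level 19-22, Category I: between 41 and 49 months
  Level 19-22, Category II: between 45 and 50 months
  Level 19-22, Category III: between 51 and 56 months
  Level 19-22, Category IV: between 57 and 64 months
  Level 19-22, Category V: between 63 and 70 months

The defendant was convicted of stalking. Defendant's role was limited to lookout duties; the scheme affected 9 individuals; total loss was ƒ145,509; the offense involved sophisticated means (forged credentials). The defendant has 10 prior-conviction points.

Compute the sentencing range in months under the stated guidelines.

Base offense level for stalking: 12.
A2 applies: 12 − 2 = 10.
A3 applies: 10 + 3 = 13.
A4 applies: 13 + 2 = 15.
A5 applies (level before this adjustment is 15 ≥ 11, so +4): 15 + 4 = 19.
Final offense level: 19.
Criminal history: 10 prior points → Category IV (8-16).
Level 19 falls in the 19-22 band.
Grid: Level 19-22 × Category IV = 57-64 months.

57-64 months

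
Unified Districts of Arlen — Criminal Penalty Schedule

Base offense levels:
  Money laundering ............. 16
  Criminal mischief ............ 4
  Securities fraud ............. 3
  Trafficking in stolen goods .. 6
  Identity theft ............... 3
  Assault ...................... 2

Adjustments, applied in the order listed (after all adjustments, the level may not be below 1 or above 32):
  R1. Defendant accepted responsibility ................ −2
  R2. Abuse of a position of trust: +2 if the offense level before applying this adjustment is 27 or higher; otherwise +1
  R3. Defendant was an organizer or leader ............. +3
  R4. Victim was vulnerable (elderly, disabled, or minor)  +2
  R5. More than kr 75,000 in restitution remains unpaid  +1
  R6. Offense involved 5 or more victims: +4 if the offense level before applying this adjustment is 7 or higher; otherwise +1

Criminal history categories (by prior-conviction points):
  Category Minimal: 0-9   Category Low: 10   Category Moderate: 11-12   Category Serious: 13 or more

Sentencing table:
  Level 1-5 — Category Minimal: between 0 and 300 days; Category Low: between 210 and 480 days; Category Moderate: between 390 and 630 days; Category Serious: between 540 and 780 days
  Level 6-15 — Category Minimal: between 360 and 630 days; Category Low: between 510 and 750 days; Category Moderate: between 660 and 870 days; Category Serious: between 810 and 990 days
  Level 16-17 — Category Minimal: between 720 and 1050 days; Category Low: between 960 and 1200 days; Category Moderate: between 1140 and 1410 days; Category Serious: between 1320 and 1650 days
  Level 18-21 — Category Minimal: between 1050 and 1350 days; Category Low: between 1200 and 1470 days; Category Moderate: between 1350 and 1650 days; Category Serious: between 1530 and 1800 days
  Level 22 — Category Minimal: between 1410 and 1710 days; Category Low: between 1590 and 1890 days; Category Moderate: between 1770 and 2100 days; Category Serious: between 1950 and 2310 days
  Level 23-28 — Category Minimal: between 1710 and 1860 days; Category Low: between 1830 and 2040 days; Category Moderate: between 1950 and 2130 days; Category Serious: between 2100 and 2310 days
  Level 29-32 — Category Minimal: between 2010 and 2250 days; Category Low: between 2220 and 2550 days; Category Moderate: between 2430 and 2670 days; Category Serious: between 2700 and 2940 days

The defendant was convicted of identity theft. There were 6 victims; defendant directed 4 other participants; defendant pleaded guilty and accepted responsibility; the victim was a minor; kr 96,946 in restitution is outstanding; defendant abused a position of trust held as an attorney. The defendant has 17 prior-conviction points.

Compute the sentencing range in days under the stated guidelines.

Base offense level for identity theft: 3.
R1 applies: 3 − 2 = 1.
R2 applies (level before this adjustment is 1 < 27, so +1): 1 + 1 = 2.
R3 applies: 2 + 3 = 5.
R4 applies: 5 + 2 = 7.
R5 applies: 7 + 1 = 8.
R6 applies (level before this adjustment is 8 ≥ 7, so +4): 8 + 4 = 12.
Final offense level: 12.
Criminal history: 17 prior points → Category Serious (13+).
Level 12 falls in the 6-15 band.
Grid: Level 6-15 × Category Serious = 810-990 days.

810-990 days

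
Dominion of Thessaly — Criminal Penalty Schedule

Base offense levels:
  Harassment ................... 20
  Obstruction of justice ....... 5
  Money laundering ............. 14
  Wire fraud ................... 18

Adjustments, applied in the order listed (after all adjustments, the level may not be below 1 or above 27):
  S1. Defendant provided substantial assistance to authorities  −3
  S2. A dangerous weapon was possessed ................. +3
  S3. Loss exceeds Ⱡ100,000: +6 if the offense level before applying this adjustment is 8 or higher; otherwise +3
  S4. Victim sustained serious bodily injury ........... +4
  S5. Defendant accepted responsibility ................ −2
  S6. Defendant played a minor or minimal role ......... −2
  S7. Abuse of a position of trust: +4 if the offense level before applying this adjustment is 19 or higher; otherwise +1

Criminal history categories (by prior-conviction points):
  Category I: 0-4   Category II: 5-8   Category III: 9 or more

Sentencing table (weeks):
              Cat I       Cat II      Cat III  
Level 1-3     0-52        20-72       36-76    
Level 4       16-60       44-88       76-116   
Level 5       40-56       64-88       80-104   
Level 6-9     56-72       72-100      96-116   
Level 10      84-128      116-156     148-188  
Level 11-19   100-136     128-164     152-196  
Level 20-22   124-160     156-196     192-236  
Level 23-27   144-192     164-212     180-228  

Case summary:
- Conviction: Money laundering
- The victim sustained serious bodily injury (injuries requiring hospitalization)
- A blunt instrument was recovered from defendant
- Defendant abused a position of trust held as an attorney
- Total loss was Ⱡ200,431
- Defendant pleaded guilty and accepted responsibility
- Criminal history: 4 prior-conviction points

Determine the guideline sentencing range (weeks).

144-192 weeks

Base offense level for money laundering: 14.
S1 does not apply.
S2 applies: 14 + 3 = 17.
S3 applies (level before this adjustment is 17 ≥ 8, so +6): 17 + 6 = 23.
S4 applies: 23 + 4 = 27.
S5 applies: 27 − 2 = 25.
S6 does not apply.
S7 applies (level before this adjustment is 25 ≥ 19, so +4): 25 + 4 = 29.
Level 29 exceeds the maximum of 27; capped at 27.
Final offense level: 27.
Criminal history: 4 prior points → Category I (0-4).
Level 27 falls in the 23-27 band.
Grid: Level 23-27 × Category I = 144-192 weeks.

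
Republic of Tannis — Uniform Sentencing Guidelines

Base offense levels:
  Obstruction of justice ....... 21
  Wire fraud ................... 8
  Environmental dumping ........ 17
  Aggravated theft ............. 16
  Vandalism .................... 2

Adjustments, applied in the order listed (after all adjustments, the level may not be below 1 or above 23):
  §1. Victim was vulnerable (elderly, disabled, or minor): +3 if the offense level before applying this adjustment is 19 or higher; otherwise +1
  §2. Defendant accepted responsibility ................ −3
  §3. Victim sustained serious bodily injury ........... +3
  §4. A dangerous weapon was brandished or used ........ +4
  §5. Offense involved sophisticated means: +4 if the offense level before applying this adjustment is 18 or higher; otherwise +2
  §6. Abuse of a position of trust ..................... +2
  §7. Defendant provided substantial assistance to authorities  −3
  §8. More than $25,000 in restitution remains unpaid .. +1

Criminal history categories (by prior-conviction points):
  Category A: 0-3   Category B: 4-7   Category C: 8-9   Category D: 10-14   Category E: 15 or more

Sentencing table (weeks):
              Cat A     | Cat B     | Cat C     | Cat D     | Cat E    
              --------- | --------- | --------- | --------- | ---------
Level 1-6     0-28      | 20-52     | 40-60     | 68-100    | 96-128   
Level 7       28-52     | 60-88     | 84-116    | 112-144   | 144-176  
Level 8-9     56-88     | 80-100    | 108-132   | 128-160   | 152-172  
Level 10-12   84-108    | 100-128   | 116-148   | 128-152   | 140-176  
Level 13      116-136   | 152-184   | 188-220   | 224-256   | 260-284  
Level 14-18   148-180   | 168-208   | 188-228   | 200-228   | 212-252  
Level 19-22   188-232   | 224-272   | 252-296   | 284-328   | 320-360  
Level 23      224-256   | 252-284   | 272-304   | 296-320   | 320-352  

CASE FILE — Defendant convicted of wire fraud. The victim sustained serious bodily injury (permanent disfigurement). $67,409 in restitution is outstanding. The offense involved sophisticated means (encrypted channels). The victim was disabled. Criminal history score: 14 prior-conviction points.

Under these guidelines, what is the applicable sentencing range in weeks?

200-228 weeks

Base offense level for wire fraud: 8.
§1 applies (level before this adjustment is 8 < 19, so +1): 8 + 1 = 9.
§3 applies: 9 + 3 = 12.
§4 does not apply.
§5 applies (level before this adjustment is 12 < 18, so +2): 12 + 2 = 14.
§6 does not apply.
§7 does not apply.
§8 applies: 14 + 1 = 15.
Final offense level: 15.
Criminal history: 14 prior points → Category D (10-14).
Level 15 falls in the 14-18 band.
Grid: Level 14-18 × Category D = 200-228 weeks.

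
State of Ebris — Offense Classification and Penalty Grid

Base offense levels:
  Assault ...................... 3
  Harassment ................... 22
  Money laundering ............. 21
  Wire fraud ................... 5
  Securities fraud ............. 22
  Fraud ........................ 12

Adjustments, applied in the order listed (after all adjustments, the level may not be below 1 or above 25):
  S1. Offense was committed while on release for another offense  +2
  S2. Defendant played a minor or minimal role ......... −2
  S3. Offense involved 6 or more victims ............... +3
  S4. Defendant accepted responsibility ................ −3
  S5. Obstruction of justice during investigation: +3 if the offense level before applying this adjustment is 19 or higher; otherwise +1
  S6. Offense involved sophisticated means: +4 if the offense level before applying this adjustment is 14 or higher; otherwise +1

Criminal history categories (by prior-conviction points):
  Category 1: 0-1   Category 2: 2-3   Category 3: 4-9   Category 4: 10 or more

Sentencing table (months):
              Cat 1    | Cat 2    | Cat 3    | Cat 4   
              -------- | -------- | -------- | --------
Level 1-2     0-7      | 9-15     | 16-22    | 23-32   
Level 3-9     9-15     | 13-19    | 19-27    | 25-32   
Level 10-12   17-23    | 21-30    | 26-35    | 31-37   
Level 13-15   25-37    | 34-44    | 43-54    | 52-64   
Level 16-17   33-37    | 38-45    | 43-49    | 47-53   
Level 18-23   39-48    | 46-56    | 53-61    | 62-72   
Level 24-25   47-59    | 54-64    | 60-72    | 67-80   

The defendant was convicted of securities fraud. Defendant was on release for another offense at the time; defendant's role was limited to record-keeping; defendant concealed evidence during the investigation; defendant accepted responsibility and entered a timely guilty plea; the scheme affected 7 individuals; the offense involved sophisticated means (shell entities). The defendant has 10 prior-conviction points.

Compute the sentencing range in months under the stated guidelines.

Base offense level for securities fraud: 22.
S1 applies: 22 + 2 = 24.
S2 applies: 24 − 2 = 22.
S3 applies: 22 + 3 = 25.
S4 applies: 25 − 3 = 22.
S5 applies (level before this adjustment is 22 ≥ 19, so +3): 22 + 3 = 25.
S6 applies (level before this adjustment is 25 ≥ 14, so +4): 25 + 4 = 29.
Level 29 exceeds the maximum of 25; capped at 25.
Final offense level: 25.
Criminal history: 10 prior points → Category 4 (10+).
Level 25 falls in the 24-25 band.
Grid: Level 24-25 × Category 4 = 67-80 months.

67-80 months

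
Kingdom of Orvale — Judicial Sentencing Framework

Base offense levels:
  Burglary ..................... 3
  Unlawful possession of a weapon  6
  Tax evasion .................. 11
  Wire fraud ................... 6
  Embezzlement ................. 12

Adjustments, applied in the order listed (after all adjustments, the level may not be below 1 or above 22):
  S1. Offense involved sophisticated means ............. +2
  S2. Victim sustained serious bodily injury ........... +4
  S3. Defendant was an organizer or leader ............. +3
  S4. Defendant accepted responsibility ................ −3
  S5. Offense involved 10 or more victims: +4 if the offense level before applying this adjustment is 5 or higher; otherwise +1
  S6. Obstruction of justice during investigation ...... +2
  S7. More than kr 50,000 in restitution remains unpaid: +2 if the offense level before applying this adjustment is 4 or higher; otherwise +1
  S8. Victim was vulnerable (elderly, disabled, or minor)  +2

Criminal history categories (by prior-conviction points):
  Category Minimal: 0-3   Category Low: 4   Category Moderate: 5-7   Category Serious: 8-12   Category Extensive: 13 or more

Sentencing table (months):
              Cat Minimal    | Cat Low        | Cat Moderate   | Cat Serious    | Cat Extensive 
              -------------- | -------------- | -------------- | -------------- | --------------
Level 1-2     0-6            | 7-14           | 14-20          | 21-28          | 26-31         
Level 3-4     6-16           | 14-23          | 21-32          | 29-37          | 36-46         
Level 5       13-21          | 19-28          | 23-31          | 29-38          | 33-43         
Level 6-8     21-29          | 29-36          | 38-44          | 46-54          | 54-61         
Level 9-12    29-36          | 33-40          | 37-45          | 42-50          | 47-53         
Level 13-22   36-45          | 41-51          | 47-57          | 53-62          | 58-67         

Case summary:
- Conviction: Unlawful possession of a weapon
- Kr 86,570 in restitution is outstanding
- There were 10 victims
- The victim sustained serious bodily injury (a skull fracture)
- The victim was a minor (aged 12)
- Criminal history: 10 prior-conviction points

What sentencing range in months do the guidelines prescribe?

53-62 months

Base offense level for unlawful possession of a weapon: 6.
S1 does not apply.
S2 applies: 6 + 4 = 10.
S5 applies (level before this adjustment is 10 ≥ 5, so +4): 10 + 4 = 14.
S7 applies (level before this adjustment is 14 ≥ 4, so +2): 14 + 2 = 16.
S8 applies: 16 + 2 = 18.
Final offense level: 18.
Criminal history: 10 prior points → Category Serious (8-12).
Level 18 falls in the 13-22 band.
Grid: Level 13-22 × Category Serious = 53-62 months.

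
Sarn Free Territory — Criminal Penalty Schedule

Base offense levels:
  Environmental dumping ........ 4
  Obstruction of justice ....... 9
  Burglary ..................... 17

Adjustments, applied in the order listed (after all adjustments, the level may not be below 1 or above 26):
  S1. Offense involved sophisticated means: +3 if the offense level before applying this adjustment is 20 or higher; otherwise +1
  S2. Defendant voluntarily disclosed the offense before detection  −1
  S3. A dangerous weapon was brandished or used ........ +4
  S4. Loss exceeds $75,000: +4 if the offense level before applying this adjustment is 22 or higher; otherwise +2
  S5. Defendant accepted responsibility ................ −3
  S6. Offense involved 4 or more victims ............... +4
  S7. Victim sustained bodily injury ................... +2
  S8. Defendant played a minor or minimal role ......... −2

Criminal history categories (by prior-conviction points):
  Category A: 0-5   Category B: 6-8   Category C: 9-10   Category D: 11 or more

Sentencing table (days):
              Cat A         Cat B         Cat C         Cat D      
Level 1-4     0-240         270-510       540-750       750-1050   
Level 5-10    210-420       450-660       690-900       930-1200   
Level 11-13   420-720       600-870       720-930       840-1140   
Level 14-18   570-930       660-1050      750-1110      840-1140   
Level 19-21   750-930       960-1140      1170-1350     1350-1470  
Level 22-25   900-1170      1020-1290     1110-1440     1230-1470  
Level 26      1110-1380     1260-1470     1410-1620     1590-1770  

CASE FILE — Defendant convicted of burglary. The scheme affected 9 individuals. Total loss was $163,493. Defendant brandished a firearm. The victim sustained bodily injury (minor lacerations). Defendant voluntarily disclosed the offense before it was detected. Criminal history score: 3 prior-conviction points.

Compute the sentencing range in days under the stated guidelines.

Base offense level for burglary: 17.
S1 does not apply.
S2 applies: 17 − 1 = 16.
S3 applies: 16 + 4 = 20.
S4 applies (level before this adjustment is 20 < 22, so +2): 20 + 2 = 22.
S6 applies: 22 + 4 = 26.
S7 applies: 26 + 2 = 28.
S8 does not apply.
Level 28 exceeds the maximum of 26; capped at 26.
Final offense level: 26.
Criminal history: 3 prior points → Category A (0-5).
Level 26 falls in the 26 band.
Grid: Level 26 × Category A = 1110-1380 days.

1110-1380 days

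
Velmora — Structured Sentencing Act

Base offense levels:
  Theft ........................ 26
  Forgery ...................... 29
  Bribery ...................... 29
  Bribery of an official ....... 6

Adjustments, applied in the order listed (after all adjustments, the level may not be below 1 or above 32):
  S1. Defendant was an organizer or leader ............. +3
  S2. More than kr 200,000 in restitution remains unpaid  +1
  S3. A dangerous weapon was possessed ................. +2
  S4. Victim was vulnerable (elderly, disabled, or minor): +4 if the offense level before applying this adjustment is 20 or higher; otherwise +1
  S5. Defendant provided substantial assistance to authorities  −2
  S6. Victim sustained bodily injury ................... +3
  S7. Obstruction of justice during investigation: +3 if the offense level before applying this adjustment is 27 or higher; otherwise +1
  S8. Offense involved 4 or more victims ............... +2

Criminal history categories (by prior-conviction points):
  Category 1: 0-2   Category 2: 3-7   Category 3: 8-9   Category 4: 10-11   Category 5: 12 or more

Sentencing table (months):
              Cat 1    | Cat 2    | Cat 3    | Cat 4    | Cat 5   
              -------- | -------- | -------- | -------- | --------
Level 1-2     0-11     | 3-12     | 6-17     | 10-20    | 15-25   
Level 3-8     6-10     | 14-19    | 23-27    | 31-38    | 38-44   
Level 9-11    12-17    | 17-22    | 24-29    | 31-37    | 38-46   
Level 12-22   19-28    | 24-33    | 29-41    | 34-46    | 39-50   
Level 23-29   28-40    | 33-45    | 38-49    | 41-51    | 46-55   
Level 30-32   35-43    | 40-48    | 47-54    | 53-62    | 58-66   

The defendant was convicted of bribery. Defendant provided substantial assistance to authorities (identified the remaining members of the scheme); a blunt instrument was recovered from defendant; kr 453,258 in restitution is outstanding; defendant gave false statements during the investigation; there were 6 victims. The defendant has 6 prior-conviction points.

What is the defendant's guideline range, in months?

Base offense level for bribery: 29.
S2 applies: 29 + 1 = 30.
S3 applies: 30 + 2 = 32.
S5 applies: 32 − 2 = 30.
S6 does not apply.
S7 applies (level before this adjustment is 30 ≥ 27, so +3): 30 + 3 = 33.
S8 applies: 33 + 2 = 35.
Level 35 exceeds the maximum of 32; capped at 32.
Final offense level: 32.
Criminal history: 6 prior points → Category 2 (3-7).
Level 32 falls in the 30-32 band.
Grid: Level 30-32 × Category 2 = 40-48 months.

40-48 months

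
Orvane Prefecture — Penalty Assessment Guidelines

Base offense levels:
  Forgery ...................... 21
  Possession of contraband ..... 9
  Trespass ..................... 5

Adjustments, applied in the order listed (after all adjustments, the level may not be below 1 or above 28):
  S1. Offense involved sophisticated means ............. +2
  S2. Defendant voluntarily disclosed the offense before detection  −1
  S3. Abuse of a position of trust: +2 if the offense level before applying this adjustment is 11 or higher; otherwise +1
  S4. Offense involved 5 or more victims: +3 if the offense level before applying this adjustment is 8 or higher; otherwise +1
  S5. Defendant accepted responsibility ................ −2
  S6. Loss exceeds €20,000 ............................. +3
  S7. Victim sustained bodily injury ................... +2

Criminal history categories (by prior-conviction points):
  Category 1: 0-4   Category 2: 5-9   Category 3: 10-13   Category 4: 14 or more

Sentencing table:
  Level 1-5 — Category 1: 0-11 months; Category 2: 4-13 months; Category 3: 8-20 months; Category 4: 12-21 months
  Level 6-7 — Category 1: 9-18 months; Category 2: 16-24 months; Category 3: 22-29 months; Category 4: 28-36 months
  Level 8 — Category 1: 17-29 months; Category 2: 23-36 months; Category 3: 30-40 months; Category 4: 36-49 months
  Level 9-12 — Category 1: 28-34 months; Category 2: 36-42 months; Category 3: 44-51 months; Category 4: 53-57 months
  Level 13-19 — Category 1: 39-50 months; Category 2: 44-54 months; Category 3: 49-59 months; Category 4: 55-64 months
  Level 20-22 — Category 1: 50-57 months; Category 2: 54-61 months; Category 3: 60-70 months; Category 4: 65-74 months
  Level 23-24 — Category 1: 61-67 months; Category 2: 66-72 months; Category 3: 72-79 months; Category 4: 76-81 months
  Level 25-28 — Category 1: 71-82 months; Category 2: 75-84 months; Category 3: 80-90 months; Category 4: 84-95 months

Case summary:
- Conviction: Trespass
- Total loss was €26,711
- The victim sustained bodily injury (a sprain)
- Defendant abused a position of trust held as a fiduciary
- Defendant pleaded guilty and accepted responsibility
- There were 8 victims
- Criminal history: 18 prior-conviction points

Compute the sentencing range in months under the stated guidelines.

53-57 months

Base offense level for trespass: 5.
S1 does not apply.
S2 does not apply.
S3 applies (level before this adjustment is 5 < 11, so +1): 5 + 1 = 6.
S4 applies (level before this adjustment is 6 < 8, so +1): 6 + 1 = 7.
S5 applies: 7 − 2 = 5.
S6 applies: 5 + 3 = 8.
S7 applies: 8 + 2 = 10.
Final offense level: 10.
Criminal history: 18 prior points → Category 4 (14+).
Level 10 falls in the 9-12 band.
Grid: Level 9-12 × Category 4 = 53-57 months.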